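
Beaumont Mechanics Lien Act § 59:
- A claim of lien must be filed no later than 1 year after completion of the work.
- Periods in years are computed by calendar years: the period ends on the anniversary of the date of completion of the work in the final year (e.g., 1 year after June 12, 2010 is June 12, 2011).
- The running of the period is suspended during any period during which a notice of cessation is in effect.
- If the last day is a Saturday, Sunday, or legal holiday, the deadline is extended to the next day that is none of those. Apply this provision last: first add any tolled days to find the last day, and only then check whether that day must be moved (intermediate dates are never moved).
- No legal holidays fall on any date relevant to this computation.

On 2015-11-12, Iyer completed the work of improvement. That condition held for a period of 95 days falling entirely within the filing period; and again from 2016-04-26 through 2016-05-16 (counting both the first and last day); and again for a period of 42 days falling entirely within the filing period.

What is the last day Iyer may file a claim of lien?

April 19, 2017

1 year after 2015-11-12 is November 12, 2016.
Tolling adds 95 days: November 12, 2016 + 95 days = February 15, 2017.
From April 26, 2016 through May 16, 2016 inclusive is 21 days; tolling adds 21 days: February 15, 2017 + 21 days = March 8, 2017.
Tolling adds 42 days: March 8, 2017 + 42 days = April 19, 2017.
April 19, 2017 is a Wednesday and not a legal holiday, so no extension applies.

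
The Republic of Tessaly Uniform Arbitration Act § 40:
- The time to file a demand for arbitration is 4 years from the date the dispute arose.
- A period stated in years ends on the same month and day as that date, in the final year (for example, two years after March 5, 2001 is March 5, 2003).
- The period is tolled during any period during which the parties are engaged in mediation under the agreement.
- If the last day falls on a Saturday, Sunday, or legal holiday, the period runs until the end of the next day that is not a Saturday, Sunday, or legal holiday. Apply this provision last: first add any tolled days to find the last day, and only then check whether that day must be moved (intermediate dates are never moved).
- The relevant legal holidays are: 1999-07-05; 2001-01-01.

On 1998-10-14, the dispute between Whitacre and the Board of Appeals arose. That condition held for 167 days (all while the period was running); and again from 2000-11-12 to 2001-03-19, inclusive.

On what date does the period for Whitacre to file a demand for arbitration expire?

August 5, 2003

4 years after 1998-10-14 is October 14, 2002.
Tolling adds 167 days: October 14, 2002 + 167 days = March 30, 2003.
From November 12, 2000 through March 19, 2001 inclusive is 128 days; tolling adds 128 days: March 30, 2003 + 128 days = August 5, 2003.
August 5, 2003 is a Tuesday and not a legal holiday, so no extension applies.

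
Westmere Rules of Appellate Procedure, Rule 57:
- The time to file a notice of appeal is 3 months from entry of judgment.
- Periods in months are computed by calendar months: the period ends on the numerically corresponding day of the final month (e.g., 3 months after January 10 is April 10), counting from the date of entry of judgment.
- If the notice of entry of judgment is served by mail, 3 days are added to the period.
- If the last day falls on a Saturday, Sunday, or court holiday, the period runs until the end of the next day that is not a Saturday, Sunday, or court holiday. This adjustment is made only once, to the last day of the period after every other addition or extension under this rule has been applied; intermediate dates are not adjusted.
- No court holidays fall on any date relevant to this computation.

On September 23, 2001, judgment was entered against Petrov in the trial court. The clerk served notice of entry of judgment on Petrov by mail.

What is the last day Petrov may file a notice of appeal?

3 months after September 23, 2001 is December 23, 2001.
Service was by mail, adding 3 days: December 23, 2001 + 3 days = December 26, 2001.
December 26, 2001 is a Wednesday and not a court holiday, so no extension applies.

December 26, 2001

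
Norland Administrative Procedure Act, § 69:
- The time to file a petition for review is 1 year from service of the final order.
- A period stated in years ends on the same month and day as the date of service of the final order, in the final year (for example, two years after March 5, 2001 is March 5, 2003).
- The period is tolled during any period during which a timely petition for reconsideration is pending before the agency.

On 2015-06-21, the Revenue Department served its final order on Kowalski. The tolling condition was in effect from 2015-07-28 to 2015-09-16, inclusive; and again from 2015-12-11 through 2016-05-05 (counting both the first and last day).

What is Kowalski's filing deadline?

1 year after 2015-06-21 is June 21, 2016.
From July 28, 2015 through September 16, 2015 inclusive is 51 days; tolling adds 51 days: June 21, 2016 + 51 days = August 11, 2016.
From December 11, 2015 through May 5, 2016 inclusive is 147 days; tolling adds 147 days: August 11, 2016 + 147 days = January 5, 2017.

January 5, 2017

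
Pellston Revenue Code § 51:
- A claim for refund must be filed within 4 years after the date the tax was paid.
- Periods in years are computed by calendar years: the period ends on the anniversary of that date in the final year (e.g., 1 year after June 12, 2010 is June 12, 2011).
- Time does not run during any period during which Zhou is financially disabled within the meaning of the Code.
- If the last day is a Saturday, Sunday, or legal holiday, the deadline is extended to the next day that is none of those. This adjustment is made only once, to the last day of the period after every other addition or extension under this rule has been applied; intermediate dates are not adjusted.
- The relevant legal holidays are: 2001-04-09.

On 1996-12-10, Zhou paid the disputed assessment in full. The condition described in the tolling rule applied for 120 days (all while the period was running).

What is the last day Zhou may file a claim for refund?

4 years after 1996-12-10 is December 10, 2000.
Tolling adds 120 days: December 10, 2000 + 120 days = April 9, 2001.
April 9, 2001 is a listed holiday. The next qualifying day is April 10, 2001.

April 10, 2001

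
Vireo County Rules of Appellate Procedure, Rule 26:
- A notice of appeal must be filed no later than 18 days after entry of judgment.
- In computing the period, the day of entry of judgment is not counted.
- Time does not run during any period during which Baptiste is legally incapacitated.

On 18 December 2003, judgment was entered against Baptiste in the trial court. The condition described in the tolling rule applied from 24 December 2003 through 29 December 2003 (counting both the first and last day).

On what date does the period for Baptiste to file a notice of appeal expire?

January 11, 2004

18 days after 18 December 2003 is January 5, 2004.
From December 24, 2003 through December 29, 2003 inclusive is 6 days; tolling adds 6 days: January 5, 2004 + 6 days = January 11, 2004.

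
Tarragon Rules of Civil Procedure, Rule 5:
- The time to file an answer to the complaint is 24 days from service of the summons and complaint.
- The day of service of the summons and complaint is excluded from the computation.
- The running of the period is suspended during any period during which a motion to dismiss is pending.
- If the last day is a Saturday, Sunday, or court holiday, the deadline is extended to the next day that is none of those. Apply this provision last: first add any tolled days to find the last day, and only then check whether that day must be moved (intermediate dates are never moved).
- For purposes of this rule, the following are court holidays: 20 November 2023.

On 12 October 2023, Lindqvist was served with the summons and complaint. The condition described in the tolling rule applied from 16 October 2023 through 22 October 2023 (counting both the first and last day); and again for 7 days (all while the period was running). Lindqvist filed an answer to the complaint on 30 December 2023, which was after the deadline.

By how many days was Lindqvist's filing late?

24 days after 12 October 2023 is November 5, 2023.
From October 16, 2023 through October 22, 2023 inclusive is 7 days; tolling adds 7 days: November 5, 2023 + 7 days = November 12, 2023.
Tolling adds 7 days: November 12, 2023 + 7 days = November 19, 2023.
November 19, 2023 is Sunday; November 20, 2023 is a listed holiday. The next qualifying day is November 21, 2023.
The deadline is November 21, 2023; from November 21, 2023 to December 30, 2023 is 39 days.

39 days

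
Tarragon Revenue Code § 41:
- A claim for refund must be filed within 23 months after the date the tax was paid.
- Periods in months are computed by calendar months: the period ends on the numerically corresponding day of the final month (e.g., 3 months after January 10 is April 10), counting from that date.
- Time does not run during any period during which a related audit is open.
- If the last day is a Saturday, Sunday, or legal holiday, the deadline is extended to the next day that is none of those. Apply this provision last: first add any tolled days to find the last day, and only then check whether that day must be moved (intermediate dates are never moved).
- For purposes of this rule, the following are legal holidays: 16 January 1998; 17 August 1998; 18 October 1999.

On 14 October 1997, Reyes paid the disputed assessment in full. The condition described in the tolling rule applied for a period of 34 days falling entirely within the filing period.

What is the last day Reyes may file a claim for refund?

October 19, 1999

23 months after 14 October 1997 is September 14, 1999.
Tolling adds 34 days: September 14, 1999 + 34 days = October 18, 1999.
October 18, 1999 is a listed holiday. The next qualifying day is October 19, 1999.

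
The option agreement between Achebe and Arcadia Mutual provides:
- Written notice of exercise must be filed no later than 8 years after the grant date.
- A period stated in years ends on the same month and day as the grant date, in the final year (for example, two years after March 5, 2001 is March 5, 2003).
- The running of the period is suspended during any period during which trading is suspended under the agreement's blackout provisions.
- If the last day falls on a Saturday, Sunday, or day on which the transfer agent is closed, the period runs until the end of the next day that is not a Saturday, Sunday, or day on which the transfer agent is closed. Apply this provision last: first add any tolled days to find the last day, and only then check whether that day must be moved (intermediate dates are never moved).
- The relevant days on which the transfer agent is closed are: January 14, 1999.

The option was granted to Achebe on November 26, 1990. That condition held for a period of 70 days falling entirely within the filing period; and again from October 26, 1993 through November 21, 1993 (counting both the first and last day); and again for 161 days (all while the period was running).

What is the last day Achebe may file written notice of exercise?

8 years after November 26, 1990 is November 26, 1998.
Tolling adds 70 days: November 26, 1998 + 70 days = February 4, 1999.
From October 26, 1993 through November 21, 1993 inclusive is 27 days; tolling adds 27 days: February 4, 1999 + 27 days = March 3, 1999.
Tolling adds 161 days: March 3, 1999 + 161 days = August 11, 1999.
August 11, 1999 is a Wednesday and not a day on which the transfer agent is closed, so no extension applies.

August 11, 1999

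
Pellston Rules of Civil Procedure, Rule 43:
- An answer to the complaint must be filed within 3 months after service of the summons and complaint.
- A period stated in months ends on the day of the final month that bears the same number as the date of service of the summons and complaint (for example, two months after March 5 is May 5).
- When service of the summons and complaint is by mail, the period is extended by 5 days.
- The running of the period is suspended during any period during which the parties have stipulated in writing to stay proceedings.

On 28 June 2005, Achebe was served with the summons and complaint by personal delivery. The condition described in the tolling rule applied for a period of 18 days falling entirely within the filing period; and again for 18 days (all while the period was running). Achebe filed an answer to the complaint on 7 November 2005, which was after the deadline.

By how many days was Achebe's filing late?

4 days

3 months after 28 June 2005 is September 28, 2005.
Service was not by mail, so no mail extension applies.
Tolling adds 18 days: September 28, 2005 + 18 days = October 16, 2005.
Tolling adds 18 days: October 16, 2005 + 18 days = November 3, 2005.
The deadline is November 3, 2005; from November 3, 2005 to November 7, 2005 is 4 days.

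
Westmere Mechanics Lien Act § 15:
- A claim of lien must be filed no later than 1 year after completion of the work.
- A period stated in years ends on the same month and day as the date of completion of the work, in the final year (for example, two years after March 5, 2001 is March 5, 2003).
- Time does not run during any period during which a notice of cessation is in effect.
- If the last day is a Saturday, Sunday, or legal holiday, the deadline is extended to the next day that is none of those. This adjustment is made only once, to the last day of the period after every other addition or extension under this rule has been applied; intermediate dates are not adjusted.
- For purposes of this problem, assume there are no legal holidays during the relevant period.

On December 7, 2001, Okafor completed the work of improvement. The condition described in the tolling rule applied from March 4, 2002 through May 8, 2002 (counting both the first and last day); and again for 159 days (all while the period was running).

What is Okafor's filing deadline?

July 21, 2003

1 year after December 7, 2001 is December 7, 2002.
From March 4, 2002 through May 8, 2002 inclusive is 66 days; tolling adds 66 days: December 7, 2002 + 66 days = February 11, 2003.
Tolling adds 159 days: February 11, 2003 + 159 days = July 20, 2003.
July 20, 2003 is Sunday. The next qualifying day is July 21, 2003.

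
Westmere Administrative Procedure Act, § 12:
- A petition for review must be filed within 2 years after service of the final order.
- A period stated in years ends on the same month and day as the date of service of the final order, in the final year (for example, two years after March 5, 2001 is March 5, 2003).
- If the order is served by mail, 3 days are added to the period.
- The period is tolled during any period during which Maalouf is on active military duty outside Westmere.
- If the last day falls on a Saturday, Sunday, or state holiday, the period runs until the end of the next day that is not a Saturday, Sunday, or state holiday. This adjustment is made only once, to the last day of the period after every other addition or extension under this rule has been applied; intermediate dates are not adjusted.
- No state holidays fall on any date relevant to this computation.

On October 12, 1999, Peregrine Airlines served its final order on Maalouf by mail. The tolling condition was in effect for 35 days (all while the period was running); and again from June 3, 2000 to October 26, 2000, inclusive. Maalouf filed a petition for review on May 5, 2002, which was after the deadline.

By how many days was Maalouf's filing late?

20 days

2 years after October 12, 1999 is October 12, 2001.
Service was by mail, adding 3 days: October 12, 2001 + 3 days = October 15, 2001.
Tolling adds 35 days: October 15, 2001 + 35 days = November 19, 2001.
From June 3, 2000 through October 26, 2000 inclusive is 146 days; tolling adds 146 days: November 19, 2001 + 146 days = April 14, 2002.
April 14, 2002 is Sunday. The next qualifying day is April 15, 2002.
The deadline is April 15, 2002; from April 15, 2002 to May 5, 2002 is 20 days.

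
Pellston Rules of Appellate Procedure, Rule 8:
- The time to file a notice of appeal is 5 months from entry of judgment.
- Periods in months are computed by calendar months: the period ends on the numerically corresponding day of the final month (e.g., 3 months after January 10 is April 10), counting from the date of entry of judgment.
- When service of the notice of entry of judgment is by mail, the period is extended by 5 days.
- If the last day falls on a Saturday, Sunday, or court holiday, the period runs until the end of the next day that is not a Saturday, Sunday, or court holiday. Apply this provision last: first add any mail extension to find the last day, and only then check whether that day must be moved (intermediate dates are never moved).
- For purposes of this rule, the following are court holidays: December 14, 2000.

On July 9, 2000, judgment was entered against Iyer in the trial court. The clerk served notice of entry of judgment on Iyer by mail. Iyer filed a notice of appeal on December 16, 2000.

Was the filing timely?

No

5 months after July 9, 2000 is December 9, 2000.
Service was by mail, adding 5 days: December 9, 2000 + 5 days = December 14, 2000.
December 14, 2000 is a listed holiday. The next qualifying day is December 15, 2000.
The deadline is December 15, 2000; the filing on December 16, 2000 is after that date.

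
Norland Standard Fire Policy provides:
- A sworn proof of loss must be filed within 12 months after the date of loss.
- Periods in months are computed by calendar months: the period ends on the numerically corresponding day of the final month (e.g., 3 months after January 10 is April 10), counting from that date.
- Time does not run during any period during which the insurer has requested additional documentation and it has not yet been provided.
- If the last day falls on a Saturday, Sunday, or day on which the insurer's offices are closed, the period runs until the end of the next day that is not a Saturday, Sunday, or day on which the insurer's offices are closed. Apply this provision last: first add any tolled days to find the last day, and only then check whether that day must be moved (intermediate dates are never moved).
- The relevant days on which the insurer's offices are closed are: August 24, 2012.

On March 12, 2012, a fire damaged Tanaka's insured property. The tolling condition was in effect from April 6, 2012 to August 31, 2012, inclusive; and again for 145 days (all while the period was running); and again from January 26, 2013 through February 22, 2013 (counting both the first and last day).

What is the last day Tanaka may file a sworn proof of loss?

12 months after March 12, 2012 is March 12, 2013.
From April 6, 2012 through August 31, 2012 inclusive is 148 days; tolling adds 148 days: March 12, 2013 + 148 days = August 7, 2013.
Tolling adds 145 days: August 7, 2013 + 145 days = December 30, 2013.
From January 26, 2013 through February 22, 2013 inclusive is 28 days; tolling adds 28 days: December 30, 2013 + 28 days = January 27, 2014.
January 27, 2014 is a Monday and not a day on which the insurer's offices are closed, so no extension applies.

January 27, 2014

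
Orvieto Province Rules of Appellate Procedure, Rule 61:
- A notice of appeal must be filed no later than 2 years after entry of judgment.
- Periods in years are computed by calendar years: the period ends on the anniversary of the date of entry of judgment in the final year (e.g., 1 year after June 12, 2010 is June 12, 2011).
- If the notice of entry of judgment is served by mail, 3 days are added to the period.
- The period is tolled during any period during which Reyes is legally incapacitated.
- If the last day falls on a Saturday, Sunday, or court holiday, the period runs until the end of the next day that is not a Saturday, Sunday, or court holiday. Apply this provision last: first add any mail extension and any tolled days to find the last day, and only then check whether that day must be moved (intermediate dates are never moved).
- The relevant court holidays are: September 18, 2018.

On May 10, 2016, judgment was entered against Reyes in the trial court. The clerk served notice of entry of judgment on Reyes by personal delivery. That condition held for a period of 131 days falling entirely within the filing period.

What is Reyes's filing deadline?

2 years after May 10, 2016 is May 10, 2018.
Service was not by mail, so no mail extension applies.
Tolling adds 131 days: May 10, 2018 + 131 days = September 18, 2018.
September 18, 2018 is a listed holiday. The next qualifying day is September 19, 2018.

September 19, 2018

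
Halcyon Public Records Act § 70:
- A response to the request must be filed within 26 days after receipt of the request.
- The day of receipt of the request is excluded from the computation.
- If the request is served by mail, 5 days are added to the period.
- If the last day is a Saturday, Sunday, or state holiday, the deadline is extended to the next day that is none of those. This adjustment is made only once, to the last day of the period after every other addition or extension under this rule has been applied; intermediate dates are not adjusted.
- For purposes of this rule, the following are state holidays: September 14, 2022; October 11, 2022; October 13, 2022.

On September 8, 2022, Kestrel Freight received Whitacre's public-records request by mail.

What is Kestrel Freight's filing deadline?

26 days after September 8, 2022 is October 4, 2022.
Service was by mail, adding 5 days: October 4, 2022 + 5 days = October 9, 2022.
October 9, 2022 is Sunday. The next qualifying day is October 10, 2022.

October 10, 2022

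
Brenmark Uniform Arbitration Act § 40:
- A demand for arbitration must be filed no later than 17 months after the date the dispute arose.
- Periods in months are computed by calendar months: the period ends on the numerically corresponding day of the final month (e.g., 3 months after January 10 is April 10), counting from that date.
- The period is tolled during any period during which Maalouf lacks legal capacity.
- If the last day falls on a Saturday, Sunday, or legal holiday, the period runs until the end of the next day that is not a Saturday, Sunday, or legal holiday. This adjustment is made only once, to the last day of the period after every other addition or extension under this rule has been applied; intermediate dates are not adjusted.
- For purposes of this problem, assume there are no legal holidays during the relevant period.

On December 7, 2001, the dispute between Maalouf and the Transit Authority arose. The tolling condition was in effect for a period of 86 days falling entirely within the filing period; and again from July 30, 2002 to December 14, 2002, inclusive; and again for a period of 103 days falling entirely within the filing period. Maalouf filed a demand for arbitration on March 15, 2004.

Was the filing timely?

Yes

17 months after December 7, 2001 is May 7, 2003.
Tolling adds 86 days: May 7, 2003 + 86 days = August 1, 2003.
From July 30, 2002 through December 14, 2002 inclusive is 138 days; tolling adds 138 days: August 1, 2003 + 138 days = December 17, 2003.
Tolling adds 103 days: December 17, 2003 + 103 days = March 29, 2004.
March 29, 2004 is a Monday and not a legal holiday, so no extension applies.
The deadline is March 29, 2004; the filing on March 15, 2004 is on or before that date.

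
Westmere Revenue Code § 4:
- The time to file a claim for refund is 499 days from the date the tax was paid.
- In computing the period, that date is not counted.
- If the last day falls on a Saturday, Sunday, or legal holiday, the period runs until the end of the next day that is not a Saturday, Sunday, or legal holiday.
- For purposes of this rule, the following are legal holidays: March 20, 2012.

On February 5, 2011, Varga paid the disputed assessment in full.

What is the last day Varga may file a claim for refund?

499 days after February 5, 2011 is June 18, 2012.
June 18, 2012 is a Monday and not a legal holiday, so no extension applies.

June 18, 2012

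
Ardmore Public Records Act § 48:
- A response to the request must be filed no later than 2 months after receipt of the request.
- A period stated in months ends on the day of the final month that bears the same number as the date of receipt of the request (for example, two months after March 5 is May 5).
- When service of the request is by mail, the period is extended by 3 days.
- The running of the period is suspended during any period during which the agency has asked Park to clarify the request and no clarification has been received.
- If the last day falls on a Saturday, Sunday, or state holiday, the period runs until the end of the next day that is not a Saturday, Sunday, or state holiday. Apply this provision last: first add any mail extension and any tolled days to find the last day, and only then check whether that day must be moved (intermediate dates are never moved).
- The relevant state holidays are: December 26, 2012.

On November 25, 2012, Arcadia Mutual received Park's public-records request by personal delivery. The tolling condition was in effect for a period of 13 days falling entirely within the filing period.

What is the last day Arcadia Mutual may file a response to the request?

2 months after November 25, 2012 is January 25, 2013.
Service was not by mail, so no mail extension applies.
Tolling adds 13 days: January 25, 2013 + 13 days = February 7, 2013.
February 7, 2013 is a Thursday and not a state holiday, so no extension applies.

February 7, 2013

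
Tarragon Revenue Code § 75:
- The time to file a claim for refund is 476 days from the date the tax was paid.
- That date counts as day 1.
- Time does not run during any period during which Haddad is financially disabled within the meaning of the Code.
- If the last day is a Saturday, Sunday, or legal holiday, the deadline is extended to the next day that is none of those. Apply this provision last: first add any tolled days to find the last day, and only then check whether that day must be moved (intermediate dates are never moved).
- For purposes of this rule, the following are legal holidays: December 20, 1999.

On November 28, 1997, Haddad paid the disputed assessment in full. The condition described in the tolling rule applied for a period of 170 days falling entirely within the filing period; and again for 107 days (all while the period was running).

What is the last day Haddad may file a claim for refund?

Counting November 28, 1997 as day 1, day 476 is March 18, 1999.
Tolling adds 170 days: March 18, 1999 + 170 days = September 4, 1999.
Tolling adds 107 days: September 4, 1999 + 107 days = December 20, 1999.
December 20, 1999 is a listed holiday. The next qualifying day is December 21, 1999.

December 21, 1999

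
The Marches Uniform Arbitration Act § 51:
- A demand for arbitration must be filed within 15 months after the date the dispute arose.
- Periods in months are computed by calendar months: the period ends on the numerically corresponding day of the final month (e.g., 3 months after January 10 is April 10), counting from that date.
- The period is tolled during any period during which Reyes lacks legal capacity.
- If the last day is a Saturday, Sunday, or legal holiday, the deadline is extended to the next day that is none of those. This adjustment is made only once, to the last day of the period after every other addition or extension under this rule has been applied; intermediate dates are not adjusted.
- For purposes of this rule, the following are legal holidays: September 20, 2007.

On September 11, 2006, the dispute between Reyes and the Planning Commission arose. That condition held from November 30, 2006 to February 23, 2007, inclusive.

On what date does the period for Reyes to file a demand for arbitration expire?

15 months after September 11, 2006 is December 11, 2007.
From November 30, 2006 through February 23, 2007 inclusive is 86 days; tolling adds 86 days: December 11, 2007 + 86 days = March 6, 2008.
March 6, 2008 is a Thursday and not a legal holiday, so no extension applies.

March 6, 2008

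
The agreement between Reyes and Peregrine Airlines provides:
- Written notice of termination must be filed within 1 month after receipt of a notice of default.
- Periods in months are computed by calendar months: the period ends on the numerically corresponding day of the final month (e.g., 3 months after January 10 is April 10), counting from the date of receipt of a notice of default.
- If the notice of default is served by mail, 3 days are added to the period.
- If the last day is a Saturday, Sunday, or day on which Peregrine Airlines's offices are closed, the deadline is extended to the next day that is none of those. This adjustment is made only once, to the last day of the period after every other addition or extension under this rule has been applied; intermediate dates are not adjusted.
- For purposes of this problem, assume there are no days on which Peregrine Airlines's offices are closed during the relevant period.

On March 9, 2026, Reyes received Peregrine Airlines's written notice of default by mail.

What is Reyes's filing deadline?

April 13, 2026

1 month after March 9, 2026 is April 9, 2026.
Service was by mail, adding 3 days: April 9, 2026 + 3 days = April 12, 2026.
April 12, 2026 is Sunday. The next qualifying day is April 13, 2026.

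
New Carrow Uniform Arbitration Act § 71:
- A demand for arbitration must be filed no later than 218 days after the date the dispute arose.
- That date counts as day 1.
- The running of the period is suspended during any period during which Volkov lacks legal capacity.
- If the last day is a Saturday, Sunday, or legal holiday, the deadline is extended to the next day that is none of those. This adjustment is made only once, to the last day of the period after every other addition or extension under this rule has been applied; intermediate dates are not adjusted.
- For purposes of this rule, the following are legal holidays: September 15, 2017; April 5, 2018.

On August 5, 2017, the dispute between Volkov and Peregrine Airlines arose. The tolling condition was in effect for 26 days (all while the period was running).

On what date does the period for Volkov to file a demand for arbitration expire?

April 6, 2018

Counting August 5, 2017 as day 1, day 218 is March 10, 2018.
Tolling adds 26 days: March 10, 2018 + 26 days = April 5, 2018.
April 5, 2018 is a listed holiday. The next qualifying day is April 6, 2018.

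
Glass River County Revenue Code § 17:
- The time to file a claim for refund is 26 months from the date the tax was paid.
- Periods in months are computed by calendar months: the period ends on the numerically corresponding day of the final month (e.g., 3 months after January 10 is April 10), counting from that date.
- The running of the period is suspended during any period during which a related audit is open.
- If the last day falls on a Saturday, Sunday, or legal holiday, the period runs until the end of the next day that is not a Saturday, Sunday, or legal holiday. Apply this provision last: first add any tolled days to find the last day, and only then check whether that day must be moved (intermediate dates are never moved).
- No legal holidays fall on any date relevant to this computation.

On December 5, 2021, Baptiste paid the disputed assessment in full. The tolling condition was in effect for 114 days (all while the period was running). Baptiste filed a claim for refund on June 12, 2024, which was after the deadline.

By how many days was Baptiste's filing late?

14 days

26 months after December 5, 2021 is February 5, 2024.
Tolling adds 114 days: February 5, 2024 + 114 days = May 29, 2024.
May 29, 2024 is a Wednesday and not a legal holiday, so no extension applies.
The deadline is May 29, 2024; from May 29, 2024 to June 12, 2024 is 14 days.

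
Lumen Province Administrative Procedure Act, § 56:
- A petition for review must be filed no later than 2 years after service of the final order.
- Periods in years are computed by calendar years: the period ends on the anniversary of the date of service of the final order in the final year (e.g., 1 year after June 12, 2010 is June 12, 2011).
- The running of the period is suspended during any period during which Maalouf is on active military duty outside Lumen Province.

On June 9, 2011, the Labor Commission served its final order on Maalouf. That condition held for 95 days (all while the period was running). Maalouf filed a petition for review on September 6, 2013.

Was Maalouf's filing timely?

Yes

2 years after June 9, 2011 is June 9, 2013.
Tolling adds 95 days: June 9, 2013 + 95 days = September 12, 2013.
The deadline is September 12, 2013; the filing on September 6, 2013 is on or before that date.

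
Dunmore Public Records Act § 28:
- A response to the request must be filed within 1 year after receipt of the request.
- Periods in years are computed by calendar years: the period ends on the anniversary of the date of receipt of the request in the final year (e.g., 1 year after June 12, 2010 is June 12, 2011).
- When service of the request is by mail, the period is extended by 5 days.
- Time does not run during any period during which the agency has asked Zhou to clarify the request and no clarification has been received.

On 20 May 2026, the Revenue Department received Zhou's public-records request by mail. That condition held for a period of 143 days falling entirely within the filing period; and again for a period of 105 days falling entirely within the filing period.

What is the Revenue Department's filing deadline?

January 28, 2028

1 year after 20 May 2026 is May 20, 2027.
Service was by mail, adding 5 days: May 20, 2027 + 5 days = May 25, 2027.
Tolling adds 143 days: May 25, 2027 + 143 days = October 15, 2027.
Tolling adds 105 days: October 15, 2027 + 105 days = January 28, 2028.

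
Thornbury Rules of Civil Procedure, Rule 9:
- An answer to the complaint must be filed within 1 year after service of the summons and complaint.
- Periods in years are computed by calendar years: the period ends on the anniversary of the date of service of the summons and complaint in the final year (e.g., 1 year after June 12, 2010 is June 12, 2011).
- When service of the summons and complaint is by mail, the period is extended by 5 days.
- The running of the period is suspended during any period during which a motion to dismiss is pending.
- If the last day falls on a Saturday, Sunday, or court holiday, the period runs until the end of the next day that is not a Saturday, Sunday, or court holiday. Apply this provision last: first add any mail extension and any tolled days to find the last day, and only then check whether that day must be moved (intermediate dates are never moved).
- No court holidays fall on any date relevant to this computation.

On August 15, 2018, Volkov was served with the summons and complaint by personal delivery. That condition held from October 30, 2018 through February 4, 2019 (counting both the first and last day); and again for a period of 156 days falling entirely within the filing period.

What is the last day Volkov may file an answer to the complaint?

1 year after August 15, 2018 is August 15, 2019.
Service was not by mail, so no mail extension applies.
From October 30, 2018 through February 4, 2019 inclusive is 98 days; tolling adds 98 days: August 15, 2019 + 98 days = November 21, 2019.
Tolling adds 156 days: November 21, 2019 + 156 days = April 25, 2020.
April 25, 2020 is Saturday; April 26, 2020 is Sunday. The next qualifying day is April 27, 2020.

April 27, 2020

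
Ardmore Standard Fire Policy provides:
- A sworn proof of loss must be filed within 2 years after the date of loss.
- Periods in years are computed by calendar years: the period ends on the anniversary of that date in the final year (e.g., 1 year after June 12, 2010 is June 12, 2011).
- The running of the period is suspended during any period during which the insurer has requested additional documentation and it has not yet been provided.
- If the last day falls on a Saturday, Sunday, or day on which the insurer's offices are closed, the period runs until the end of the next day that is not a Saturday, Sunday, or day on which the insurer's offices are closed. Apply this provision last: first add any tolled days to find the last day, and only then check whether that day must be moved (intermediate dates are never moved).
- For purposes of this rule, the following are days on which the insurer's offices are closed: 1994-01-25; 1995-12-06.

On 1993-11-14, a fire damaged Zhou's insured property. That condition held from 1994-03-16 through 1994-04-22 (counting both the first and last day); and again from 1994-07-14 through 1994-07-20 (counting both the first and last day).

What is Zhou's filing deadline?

2 years after 1993-11-14 is November 14, 1995.
From March 16, 1994 through April 22, 1994 inclusive is 38 days; tolling adds 38 days: November 14, 1995 + 38 days = December 22, 1995.
From July 14, 1994 through July 20, 1994 inclusive is 7 days; tolling adds 7 days: December 22, 1995 + 7 days = December 29, 1995.
December 29, 1995 is a Friday and not a day on which the insurer's offices are closed, so no extension applies.

December 29, 1995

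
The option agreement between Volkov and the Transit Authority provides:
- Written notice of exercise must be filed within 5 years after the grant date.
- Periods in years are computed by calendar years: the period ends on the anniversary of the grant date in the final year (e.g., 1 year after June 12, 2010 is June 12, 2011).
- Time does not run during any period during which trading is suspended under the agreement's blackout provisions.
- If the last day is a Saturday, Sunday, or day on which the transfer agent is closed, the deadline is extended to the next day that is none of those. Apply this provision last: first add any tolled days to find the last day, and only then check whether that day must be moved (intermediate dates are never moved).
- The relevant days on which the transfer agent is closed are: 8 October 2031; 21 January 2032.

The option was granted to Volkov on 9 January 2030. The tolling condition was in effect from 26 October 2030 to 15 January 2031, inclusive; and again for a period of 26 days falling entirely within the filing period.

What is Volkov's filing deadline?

April 27, 2035

5 years after 9 January 2030 is January 9, 2035.
From October 26, 2030 through January 15, 2031 inclusive is 82 days; tolling adds 82 days: January 9, 2035 + 82 days = April 1, 2035.
Tolling adds 26 days: April 1, 2035 + 26 days = April 27, 2035.
April 27, 2035 is a Friday and not a day on which the transfer agent is closed, so no extension applies.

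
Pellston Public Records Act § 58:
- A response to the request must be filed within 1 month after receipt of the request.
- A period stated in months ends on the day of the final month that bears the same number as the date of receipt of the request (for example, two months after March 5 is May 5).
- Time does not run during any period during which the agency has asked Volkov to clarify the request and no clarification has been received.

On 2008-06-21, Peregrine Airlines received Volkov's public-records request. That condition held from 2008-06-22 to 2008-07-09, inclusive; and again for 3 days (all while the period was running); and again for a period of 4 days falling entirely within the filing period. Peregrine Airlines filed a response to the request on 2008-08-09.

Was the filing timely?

Yes

1 month after 2008-06-21 is July 21, 2008.
From June 22, 2008 through July 9, 2008 inclusive is 18 days; tolling adds 18 days: July 21, 2008 + 18 days = August 8, 2008.
Tolling adds 3 days: August 8, 2008 + 3 days = August 11, 2008.
Tolling adds 4 days: August 11, 2008 + 4 days = August 15, 2008.
The deadline is August 15, 2008; the filing on August 9, 2008 is on or before that date.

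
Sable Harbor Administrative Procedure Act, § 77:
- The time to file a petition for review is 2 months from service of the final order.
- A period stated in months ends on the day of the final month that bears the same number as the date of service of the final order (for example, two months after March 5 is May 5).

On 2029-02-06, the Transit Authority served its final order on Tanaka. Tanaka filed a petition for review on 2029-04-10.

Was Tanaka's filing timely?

No

2 months after 2029-02-06 is April 6, 2029.
The deadline is April 6, 2029; the filing on April 10, 2029 is after that date.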